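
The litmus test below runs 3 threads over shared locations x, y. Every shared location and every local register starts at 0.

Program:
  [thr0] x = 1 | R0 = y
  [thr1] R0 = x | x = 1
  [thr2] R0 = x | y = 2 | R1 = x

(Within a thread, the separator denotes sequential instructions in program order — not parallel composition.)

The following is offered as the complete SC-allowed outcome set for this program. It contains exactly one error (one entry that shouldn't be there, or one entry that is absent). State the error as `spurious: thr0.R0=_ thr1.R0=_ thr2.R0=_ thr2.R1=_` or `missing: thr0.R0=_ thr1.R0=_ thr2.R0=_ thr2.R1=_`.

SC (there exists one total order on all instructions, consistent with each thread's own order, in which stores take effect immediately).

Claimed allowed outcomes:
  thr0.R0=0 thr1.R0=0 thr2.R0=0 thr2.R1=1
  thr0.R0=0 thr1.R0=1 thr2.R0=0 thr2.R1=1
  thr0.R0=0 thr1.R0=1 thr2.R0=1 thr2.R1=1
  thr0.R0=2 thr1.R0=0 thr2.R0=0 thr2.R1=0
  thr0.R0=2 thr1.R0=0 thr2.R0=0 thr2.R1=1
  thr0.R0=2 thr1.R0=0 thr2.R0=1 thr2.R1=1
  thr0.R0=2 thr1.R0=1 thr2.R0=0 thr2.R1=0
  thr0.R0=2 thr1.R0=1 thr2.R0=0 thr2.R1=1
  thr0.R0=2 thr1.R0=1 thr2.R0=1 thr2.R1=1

missing: thr0.R0=0 thr1.R0=0 thr2.R0=1 thr2.R1=1

outcome vector order: (thr0.R0,thr1.R0,thr2.R0,thr2.R1)
under SC → (0,0,0,1), (0,0,1,1), (0,1,0,1), (0,1,1,1), (2,0,0,0), (2,0,0,1), (2,0,1,1), (2,1,0,0), (2,1,0,1), (2,1,1,1)
SC∖claimed = {(0,0,1,1)}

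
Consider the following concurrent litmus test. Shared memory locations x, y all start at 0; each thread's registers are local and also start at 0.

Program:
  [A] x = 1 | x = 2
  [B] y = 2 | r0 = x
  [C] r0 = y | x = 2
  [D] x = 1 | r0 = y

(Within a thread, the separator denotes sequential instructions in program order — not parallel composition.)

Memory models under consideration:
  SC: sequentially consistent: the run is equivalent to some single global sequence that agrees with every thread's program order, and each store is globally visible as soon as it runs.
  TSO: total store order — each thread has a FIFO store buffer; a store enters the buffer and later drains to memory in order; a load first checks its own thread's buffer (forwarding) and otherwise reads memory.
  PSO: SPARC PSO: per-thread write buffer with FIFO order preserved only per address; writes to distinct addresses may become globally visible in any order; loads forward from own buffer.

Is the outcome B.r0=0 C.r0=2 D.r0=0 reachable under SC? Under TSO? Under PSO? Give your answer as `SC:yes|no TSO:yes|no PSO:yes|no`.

outcome vector order: (B.r0,C.r0,D.r0)
under SC → (0,0,2); (0,2,2); (1,0,0); (1,0,2); (1,2,0); (1,2,2); (2,0,0); (2,0,2); (2,2,0); (2,2,2)
under TSO → (0,0,0); (0,0,2); (0,2,0); (0,2,2); (1,0,0); (1,0,2); (1,2,0); (1,2,2); (2,0,0); (2,0,2); (2,2,0); (2,2,2)
under PSO → (0,0,0); (0,0,2); (0,2,0); (0,2,2); (1,0,0); (1,0,2); (1,2,0); (1,2,2); (2,0,0); (2,0,2); (2,2,0); (2,2,2)
target (0,2,0) ∈ {TSO,PSO}

SC:no TSO:yes PSO:yes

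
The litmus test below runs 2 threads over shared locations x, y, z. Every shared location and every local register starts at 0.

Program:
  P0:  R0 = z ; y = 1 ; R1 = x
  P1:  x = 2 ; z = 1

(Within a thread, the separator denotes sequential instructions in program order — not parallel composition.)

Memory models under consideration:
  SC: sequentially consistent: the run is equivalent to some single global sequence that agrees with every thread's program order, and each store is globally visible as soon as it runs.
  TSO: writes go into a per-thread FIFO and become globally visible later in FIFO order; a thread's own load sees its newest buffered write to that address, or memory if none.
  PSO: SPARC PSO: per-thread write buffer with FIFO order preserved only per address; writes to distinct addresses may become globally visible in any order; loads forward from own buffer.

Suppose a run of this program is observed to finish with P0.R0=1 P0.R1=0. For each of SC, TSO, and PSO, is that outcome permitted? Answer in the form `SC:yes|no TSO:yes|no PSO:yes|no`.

outcome vector order: (P0.R0,P0.R1)
[SC] allowed = {00 02 12}
[TSO] allowed = {00 02 12}
[PSO] allowed = {00 02 10 12}
target 10 ∈ {PSO}

SC:no TSO:no PSO:yes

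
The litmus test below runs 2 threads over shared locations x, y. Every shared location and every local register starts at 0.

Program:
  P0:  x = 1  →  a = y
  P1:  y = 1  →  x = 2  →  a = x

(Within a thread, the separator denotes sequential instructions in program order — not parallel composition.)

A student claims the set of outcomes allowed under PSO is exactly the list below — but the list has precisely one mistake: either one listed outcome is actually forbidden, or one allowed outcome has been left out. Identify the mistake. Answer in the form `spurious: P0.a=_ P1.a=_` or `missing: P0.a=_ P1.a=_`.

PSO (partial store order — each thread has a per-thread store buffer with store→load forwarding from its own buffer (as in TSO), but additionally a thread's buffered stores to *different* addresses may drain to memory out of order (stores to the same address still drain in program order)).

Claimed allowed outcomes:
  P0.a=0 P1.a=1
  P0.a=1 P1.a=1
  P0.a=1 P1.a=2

outcome vector order: (P0.a,P1.a)
PSO (4): 01, 02, 11, 12
PSO∖claimed = {02}

missing: P0.a=0 P1.a=2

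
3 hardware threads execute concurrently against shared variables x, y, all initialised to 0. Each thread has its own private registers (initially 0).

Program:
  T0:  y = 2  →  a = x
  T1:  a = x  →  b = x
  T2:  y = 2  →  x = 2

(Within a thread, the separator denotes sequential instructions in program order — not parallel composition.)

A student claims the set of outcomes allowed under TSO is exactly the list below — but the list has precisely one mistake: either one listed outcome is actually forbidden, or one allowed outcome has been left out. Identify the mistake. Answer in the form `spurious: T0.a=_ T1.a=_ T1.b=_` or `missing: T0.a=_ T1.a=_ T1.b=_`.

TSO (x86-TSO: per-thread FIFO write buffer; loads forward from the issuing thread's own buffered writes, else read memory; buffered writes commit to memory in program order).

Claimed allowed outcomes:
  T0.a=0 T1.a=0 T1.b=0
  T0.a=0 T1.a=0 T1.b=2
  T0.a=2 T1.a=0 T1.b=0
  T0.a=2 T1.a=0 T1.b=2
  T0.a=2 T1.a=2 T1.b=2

missing: T0.a=0 T1.a=2 T1.b=2

outcome vector order: (T0.a,T1.a,T1.b)
[TSO] allowed = {(0,0,0); (0,0,2); (0,2,2); (2,0,0); (2,0,2); (2,2,2)}
TSO∖claimed = {(0,2,2)}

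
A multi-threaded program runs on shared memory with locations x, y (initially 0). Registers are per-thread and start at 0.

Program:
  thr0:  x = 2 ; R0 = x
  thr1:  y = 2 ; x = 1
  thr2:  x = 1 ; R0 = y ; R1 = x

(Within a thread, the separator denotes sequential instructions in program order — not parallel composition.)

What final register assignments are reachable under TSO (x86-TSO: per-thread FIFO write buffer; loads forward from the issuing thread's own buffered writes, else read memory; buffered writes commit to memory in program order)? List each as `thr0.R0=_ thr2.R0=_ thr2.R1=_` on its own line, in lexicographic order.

outcome vector order: (thr0.R0,thr2.R0,thr2.R1)
|TSO outcomes| = 8

thr0.R0=1 thr2.R0=0 thr2.R1=1
thr0.R0=1 thr2.R0=0 thr2.R1=2
thr0.R0=1 thr2.R0=2 thr2.R1=1
thr0.R0=1 thr2.R0=2 thr2.R1=2
thr0.R0=2 thr2.R0=0 thr2.R1=1
thr0.R0=2 thr2.R0=0 thr2.R1=2
thr0.R0=2 thr2.R0=2 thr2.R1=1
thr0.R0=2 thr2.R0=2 thr2.R1=2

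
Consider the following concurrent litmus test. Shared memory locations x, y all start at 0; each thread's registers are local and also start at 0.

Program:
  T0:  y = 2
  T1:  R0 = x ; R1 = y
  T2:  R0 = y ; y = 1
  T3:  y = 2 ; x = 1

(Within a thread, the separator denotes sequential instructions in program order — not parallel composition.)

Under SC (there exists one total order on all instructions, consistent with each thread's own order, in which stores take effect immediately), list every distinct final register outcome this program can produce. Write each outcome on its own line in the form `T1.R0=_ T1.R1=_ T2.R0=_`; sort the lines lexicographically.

outcome vector order: (T1.R0,T1.R1,T2.R0)
|SC outcomes| = 10

T1.R0=0 T1.R1=0 T2.R0=0
T1.R0=0 T1.R1=0 T2.R0=2
T1.R0=0 T1.R1=1 T2.R0=0
T1.R0=0 T1.R1=1 T2.R0=2
T1.R0=0 T1.R1=2 T2.R0=0
T1.R0=0 T1.R1=2 T2.R0=2
T1.R0=1 T1.R1=1 T2.R0=0
T1.R0=1 T1.R1=1 T2.R0=2
T1.R0=1 T1.R1=2 T2.R0=0
T1.R0=1 T1.R1=2 T2.R0=2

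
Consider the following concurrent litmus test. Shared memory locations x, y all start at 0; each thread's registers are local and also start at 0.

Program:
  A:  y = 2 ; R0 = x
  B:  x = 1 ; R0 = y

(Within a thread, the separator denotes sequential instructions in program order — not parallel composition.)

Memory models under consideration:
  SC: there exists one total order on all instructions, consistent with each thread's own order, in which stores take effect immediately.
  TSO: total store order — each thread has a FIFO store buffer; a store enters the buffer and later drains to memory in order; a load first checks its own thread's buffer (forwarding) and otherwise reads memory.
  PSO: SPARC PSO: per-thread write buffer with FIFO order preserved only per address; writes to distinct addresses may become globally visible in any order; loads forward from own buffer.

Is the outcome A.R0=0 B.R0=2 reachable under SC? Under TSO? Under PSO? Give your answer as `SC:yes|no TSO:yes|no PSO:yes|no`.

outcome vector order: (A.R0,B.R0)
[SC] allowed = {0/2 1/0 1/2}
[TSO] allowed = {0/0 0/2 1/0 1/2}
[PSO] allowed = {0/0 0/2 1/0 1/2}
target 0/2 ∈ {SC,TSO,PSO}

SC:yes TSO:yes PSO:yes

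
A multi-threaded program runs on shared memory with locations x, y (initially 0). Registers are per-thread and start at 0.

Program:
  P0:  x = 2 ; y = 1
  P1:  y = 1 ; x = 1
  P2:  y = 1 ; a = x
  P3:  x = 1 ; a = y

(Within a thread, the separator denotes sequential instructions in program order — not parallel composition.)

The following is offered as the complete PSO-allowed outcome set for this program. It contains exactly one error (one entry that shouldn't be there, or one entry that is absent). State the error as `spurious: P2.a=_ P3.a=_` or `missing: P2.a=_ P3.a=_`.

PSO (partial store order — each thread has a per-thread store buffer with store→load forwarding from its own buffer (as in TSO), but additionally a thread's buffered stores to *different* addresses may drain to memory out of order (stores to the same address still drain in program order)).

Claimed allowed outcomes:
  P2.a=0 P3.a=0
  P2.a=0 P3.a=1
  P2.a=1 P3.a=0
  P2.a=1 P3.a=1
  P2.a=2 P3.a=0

outcome vector order: (P2.a,P3.a)
PSO (6): 00, 01, 10, 11, 20, 21
PSO∖claimed = {21}

missing: P2.a=2 P3.a=1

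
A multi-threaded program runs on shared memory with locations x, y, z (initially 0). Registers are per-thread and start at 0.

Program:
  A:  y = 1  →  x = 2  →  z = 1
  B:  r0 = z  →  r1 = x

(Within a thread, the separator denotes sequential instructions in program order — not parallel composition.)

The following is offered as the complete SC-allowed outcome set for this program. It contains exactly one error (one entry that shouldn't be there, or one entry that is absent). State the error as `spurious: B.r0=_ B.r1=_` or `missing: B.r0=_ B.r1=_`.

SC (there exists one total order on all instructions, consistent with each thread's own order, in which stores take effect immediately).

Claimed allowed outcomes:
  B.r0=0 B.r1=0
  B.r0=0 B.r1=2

missing: B.r0=1 B.r1=2

outcome vector order: (B.r0,B.r1)
SC: 3 outcomes — {(0,0), (0,2), (1,2)}
SC∖claimed = {(1,2)}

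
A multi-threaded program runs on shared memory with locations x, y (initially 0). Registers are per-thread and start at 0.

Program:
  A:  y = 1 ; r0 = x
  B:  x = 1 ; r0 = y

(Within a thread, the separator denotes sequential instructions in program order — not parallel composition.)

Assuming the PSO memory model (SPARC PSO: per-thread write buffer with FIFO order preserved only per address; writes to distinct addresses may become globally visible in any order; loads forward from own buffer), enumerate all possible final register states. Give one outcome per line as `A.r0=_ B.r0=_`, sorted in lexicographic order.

outcome vector order: (A.r0,B.r0)
|PSO outcomes| = 4

A.r0=0 B.r0=0
A.r0=0 B.r0=1
A.r0=1 B.r0=0
A.r0=1 B.r0=1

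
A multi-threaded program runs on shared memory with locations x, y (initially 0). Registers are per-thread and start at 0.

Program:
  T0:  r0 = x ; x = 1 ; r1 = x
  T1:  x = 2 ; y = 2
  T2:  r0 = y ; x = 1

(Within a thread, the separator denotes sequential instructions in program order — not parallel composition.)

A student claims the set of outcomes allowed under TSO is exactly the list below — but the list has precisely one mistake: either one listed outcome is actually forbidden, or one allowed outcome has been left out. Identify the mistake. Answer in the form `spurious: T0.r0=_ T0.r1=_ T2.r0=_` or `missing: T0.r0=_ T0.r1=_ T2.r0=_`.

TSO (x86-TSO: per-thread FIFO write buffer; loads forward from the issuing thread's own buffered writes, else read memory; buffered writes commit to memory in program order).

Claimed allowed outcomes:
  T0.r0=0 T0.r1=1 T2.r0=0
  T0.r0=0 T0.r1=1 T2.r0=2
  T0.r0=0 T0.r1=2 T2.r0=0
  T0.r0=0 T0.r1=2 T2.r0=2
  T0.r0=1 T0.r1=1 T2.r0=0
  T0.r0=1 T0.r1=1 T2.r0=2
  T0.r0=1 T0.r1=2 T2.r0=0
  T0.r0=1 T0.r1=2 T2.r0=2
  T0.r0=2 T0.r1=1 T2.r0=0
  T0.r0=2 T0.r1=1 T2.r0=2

spurious: T0.r0=1 T0.r1=2 T2.r0=2

outcome vector order: (T0.r0,T0.r1,T2.r0)
under TSO → 010 012 020 022 110 112 120 210 212
claimed∖TSO = {122}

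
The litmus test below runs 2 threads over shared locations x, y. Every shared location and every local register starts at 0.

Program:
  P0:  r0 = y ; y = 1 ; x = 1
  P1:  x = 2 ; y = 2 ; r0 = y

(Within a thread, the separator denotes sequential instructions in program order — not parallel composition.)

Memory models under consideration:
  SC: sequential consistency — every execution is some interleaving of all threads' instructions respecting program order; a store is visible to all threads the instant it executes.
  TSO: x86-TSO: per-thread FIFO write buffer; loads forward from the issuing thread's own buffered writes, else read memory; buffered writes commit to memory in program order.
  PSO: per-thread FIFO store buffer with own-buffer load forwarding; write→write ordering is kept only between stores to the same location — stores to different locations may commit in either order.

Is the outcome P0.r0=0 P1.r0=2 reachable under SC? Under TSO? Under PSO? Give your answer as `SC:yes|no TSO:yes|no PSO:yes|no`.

outcome vector order: (P0.r0,P1.r0)
under SC → (0,1); (0,2); (2,1); (2,2)
under TSO → (0,1); (0,2); (2,1); (2,2)
under PSO → (0,1); (0,2); (2,1); (2,2)
target (0,2) ∈ {SC,TSO,PSO}

SC:yes TSO:yes PSO:yes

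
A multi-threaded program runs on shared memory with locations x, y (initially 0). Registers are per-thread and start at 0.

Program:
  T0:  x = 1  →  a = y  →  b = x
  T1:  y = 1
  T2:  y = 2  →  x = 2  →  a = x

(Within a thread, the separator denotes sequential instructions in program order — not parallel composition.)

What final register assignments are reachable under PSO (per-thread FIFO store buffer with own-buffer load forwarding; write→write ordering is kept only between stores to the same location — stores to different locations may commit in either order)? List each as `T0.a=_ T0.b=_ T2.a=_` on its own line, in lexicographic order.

T0.a=0 T0.b=1 T2.a=1
T0.a=0 T0.b=1 T2.a=2
T0.a=0 T0.b=2 T2.a=2
T0.a=1 T0.b=1 T2.a=1
T0.a=1 T0.b=1 T2.a=2
T0.a=1 T0.b=2 T2.a=2
T0.a=2 T0.b=1 T2.a=1
T0.a=2 T0.b=1 T2.a=2
T0.a=2 T0.b=2 T2.a=2

outcome vector order: (T0.a,T0.b,T2.a)
|PSO outcomes| = 9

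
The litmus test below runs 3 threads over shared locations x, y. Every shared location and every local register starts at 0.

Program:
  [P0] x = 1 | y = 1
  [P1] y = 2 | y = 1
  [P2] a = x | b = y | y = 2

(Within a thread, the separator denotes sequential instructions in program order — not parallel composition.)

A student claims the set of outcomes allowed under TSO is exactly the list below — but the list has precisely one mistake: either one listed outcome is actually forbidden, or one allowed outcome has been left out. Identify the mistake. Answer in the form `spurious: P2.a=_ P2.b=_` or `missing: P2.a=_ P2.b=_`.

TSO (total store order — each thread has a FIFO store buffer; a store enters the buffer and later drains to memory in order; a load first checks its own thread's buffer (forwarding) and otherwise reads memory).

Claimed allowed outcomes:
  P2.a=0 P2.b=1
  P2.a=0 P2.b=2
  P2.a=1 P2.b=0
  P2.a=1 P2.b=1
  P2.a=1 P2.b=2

outcome vector order: (P2.a,P2.b)
under TSO → <0 0>; <0 1>; <0 2>; <1 0>; <1 1>; <1 2>
TSO∖claimed = {<0 0>}

missing: P2.a=0 P2.b=0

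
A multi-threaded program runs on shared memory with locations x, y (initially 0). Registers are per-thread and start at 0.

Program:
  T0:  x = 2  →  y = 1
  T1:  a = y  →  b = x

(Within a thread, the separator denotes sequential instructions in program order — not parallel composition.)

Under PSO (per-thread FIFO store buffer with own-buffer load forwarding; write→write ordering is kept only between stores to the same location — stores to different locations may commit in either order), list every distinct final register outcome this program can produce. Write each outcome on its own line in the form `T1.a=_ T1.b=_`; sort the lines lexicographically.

outcome vector order: (T1.a,T1.b)
|PSO outcomes| = 4

T1.a=0 T1.b=0
T1.a=0 T1.b=2
T1.a=1 T1.b=0
T1.a=1 T1.b=2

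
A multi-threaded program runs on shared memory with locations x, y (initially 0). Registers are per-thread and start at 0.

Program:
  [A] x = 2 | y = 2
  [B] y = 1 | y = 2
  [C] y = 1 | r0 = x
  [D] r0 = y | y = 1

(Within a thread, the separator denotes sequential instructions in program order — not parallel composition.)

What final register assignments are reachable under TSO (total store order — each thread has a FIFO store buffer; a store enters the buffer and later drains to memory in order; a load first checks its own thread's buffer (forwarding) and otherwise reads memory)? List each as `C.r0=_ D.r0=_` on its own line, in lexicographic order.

C.r0=0 D.r0=0
C.r0=0 D.r0=1
C.r0=0 D.r0=2
C.r0=2 D.r0=0
C.r0=2 D.r0=1
C.r0=2 D.r0=2

outcome vector order: (C.r0,D.r0)
|TSO outcomes| = 6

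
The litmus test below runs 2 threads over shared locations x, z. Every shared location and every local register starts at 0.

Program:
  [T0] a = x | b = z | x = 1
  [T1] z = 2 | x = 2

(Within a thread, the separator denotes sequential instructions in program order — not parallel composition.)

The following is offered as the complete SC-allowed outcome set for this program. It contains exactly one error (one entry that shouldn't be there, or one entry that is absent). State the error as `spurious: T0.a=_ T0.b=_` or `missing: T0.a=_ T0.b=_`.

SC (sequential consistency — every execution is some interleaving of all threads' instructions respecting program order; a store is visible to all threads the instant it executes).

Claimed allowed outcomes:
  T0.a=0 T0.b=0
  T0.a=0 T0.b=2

missing: T0.a=2 T0.b=2

outcome vector order: (T0.a,T0.b)
under SC → (0,0); (0,2); (2,2)
SC∖claimed = {(2,2)}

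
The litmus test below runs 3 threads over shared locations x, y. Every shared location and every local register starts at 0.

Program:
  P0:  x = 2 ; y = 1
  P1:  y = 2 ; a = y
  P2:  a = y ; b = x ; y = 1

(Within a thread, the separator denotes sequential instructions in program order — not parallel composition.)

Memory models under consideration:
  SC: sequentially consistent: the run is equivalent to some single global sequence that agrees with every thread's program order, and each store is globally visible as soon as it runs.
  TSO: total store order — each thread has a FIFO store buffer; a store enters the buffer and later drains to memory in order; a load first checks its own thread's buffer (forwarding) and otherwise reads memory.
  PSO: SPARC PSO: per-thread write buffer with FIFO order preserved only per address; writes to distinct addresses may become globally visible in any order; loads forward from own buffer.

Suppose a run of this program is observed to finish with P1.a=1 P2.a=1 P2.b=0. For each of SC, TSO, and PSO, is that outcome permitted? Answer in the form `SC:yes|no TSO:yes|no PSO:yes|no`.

outcome vector order: (P1.a,P2.a,P2.b)
SC (10): (1,0,0); (1,0,2); (1,1,2); (1,2,0); (1,2,2); (2,0,0); (2,0,2); (2,1,2); (2,2,0); (2,2,2)
TSO (10): (1,0,0); (1,0,2); (1,1,2); (1,2,0); (1,2,2); (2,0,0); (2,0,2); (2,1,2); (2,2,0); (2,2,2)
PSO (12): (1,0,0); (1,0,2); (1,1,0); (1,1,2); (1,2,0); (1,2,2); (2,0,0); (2,0,2); (2,1,0); (2,1,2); (2,2,0); (2,2,2)
target (1,1,0) ∈ {PSO}

SC:no TSO:no PSO:yes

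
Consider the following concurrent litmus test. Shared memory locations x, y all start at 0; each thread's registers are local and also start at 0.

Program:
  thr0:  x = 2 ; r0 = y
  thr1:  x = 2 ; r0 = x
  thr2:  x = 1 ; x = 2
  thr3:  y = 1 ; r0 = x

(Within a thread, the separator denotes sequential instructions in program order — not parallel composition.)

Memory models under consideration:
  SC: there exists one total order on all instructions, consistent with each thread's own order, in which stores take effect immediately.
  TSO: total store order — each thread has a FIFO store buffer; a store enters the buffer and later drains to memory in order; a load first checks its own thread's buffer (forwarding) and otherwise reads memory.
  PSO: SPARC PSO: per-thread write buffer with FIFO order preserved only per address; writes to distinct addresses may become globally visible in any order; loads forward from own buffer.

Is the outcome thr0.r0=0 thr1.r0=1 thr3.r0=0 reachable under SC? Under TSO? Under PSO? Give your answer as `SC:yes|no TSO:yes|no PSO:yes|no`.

SC:no TSO:yes PSO:yes

outcome vector order: (thr0.r0,thr1.r0,thr3.r0)
SC (10): 0/1/1 0/1/2 0/2/1 0/2/2 1/1/0 1/1/1 1/1/2 1/2/0 1/2/1 1/2/2
TSO (12): 0/1/0 0/1/1 0/1/2 0/2/0 0/2/1 0/2/2 1/1/0 1/1/1 1/1/2 1/2/0 1/2/1 1/2/2
PSO (12): 0/1/0 0/1/1 0/1/2 0/2/0 0/2/1 0/2/2 1/1/0 1/1/1 1/1/2 1/2/0 1/2/1 1/2/2
target 0/1/0 ∈ {TSO,PSO}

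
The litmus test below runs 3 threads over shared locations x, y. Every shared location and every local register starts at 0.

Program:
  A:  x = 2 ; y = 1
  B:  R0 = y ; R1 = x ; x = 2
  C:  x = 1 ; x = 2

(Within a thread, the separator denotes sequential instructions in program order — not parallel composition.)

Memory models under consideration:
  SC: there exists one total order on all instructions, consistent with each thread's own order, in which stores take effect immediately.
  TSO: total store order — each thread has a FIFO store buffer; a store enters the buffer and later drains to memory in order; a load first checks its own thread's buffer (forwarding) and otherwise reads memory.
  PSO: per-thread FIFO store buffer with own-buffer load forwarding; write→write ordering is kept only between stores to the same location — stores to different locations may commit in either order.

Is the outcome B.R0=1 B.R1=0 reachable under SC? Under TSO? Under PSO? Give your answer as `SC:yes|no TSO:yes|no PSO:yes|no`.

outcome vector order: (B.R0,B.R1)
under SC → 0/0, 0/1, 0/2, 1/1, 1/2
under TSO → 0/0, 0/1, 0/2, 1/1, 1/2
under PSO → 0/0, 0/1, 0/2, 1/0, 1/1, 1/2
target 1/0 ∈ {PSO}

SC:no TSO:no PSO:yes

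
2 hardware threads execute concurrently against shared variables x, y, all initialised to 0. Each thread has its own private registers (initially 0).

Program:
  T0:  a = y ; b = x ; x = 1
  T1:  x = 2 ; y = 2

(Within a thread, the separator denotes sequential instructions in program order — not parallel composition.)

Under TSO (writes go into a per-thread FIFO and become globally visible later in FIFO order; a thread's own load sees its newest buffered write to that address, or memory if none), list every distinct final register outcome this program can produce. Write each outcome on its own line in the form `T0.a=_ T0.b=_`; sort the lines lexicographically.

outcome vector order: (T0.a,T0.b)
|TSO outcomes| = 3

T0.a=0 T0.b=0
T0.a=0 T0.b=2
T0.a=2 T0.b=2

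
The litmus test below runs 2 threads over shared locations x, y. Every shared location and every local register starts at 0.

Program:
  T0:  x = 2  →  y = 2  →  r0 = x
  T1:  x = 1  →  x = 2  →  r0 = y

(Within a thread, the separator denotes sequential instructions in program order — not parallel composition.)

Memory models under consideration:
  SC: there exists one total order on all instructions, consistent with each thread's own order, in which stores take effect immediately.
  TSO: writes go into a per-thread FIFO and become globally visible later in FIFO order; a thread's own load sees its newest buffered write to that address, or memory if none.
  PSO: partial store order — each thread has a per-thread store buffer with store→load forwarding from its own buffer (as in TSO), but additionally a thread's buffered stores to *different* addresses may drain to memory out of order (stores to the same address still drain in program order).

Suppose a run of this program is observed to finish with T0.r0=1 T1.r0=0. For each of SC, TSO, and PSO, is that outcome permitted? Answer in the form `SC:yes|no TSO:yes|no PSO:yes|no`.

SC:no TSO:yes PSO:yes

outcome vector order: (T0.r0,T1.r0)
[SC] allowed = {<1 2> <2 0> <2 2>}
[TSO] allowed = {<1 0> <1 2> <2 0> <2 2>}
[PSO] allowed = {<1 0> <1 2> <2 0> <2 2>}
target <1 0> ∈ {TSO,PSO}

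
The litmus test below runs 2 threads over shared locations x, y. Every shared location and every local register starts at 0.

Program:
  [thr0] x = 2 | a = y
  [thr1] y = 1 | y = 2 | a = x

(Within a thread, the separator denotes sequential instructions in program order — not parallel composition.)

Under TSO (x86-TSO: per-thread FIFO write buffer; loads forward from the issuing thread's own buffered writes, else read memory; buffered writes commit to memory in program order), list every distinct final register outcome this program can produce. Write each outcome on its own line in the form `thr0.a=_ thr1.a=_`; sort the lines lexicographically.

thr0.a=0 thr1.a=0
thr0.a=0 thr1.a=2
thr0.a=1 thr1.a=0
thr0.a=1 thr1.a=2
thr0.a=2 thr1.a=0
thr0.a=2 thr1.a=2

outcome vector order: (thr0.a,thr1.a)
|TSO outcomes| = 6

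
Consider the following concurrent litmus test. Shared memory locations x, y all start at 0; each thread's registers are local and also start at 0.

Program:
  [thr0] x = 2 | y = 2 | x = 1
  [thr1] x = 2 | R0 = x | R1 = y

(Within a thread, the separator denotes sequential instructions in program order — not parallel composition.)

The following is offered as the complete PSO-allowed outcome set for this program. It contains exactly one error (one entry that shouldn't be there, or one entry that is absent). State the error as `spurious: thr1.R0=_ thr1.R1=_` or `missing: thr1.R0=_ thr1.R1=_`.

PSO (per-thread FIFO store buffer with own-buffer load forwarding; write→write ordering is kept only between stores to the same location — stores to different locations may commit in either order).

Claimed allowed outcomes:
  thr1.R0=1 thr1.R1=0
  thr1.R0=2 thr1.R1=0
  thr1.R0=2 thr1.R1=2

outcome vector order: (thr1.R0,thr1.R1)
PSO (4): 1/0; 1/2; 2/0; 2/2
PSO∖claimed = {1/2}

missing: thr1.R0=1 thr1.R1=2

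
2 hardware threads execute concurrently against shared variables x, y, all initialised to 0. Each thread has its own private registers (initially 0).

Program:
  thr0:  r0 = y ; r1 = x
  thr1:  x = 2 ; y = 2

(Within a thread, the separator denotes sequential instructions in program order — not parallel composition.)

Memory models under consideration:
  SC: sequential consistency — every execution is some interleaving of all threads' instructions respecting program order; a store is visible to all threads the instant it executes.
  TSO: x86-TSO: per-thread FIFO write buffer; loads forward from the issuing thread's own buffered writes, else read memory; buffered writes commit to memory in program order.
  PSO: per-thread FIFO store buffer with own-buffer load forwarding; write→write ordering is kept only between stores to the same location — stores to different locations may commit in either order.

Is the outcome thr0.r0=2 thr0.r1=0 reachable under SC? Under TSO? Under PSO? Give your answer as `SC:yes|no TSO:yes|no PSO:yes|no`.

outcome vector order: (thr0.r0,thr0.r1)
[SC] allowed = {00 02 22}
[TSO] allowed = {00 02 22}
[PSO] allowed = {00 02 20 22}
target 20 ∈ {PSO}

SC:no TSO:no PSO:yes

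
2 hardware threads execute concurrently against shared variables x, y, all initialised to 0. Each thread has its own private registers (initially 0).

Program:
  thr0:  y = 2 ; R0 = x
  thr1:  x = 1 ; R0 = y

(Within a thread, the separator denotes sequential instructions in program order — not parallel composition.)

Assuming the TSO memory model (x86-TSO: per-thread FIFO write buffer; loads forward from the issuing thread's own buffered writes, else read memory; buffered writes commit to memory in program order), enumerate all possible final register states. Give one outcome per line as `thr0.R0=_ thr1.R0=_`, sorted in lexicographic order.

outcome vector order: (thr0.R0,thr1.R0)
|TSO outcomes| = 4

thr0.R0=0 thr1.R0=0
thr0.R0=0 thr1.R0=2
thr0.R0=1 thr1.R0=0
thr0.R0=1 thr1.R0=2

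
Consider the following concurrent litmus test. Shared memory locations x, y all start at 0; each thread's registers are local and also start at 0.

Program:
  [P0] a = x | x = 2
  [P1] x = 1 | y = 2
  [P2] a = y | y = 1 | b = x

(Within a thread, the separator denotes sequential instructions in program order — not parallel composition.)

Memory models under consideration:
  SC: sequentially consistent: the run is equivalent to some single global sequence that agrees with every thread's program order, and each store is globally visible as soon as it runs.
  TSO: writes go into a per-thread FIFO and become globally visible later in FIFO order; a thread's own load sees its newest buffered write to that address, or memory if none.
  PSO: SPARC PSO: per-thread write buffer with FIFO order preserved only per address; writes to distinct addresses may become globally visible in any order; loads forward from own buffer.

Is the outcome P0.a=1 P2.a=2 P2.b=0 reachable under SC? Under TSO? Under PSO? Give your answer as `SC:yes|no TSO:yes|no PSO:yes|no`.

SC:no TSO:no PSO:yes

outcome vector order: (P0.a,P2.a,P2.b)
[SC] allowed = {<0 0 0>, <0 0 1>, <0 0 2>, <0 2 1>, <0 2 2>, <1 0 0>, <1 0 1>, <1 0 2>, <1 2 1>, <1 2 2>}
[TSO] allowed = {<0 0 0>, <0 0 1>, <0 0 2>, <0 2 1>, <0 2 2>, <1 0 0>, <1 0 1>, <1 0 2>, <1 2 1>, <1 2 2>}
[PSO] allowed = {<0 0 0>, <0 0 1>, <0 0 2>, <0 2 0>, <0 2 1>, <0 2 2>, <1 0 0>, <1 0 1>, <1 0 2>, <1 2 0>, <1 2 1>, <1 2 2>}
target <1 2 0> ∈ {PSO}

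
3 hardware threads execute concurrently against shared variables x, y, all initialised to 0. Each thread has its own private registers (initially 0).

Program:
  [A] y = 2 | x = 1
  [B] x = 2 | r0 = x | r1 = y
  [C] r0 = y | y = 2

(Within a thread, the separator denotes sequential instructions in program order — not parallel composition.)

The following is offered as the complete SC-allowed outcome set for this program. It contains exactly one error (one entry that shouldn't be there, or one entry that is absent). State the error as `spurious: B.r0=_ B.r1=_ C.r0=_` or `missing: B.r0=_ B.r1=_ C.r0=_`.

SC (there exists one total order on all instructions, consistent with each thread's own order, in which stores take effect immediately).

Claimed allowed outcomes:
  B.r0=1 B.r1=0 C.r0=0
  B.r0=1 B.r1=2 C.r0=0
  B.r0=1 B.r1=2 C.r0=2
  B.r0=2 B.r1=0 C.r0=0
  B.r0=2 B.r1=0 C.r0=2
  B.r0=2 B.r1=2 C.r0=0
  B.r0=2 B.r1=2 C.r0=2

spurious: B.r0=1 B.r1=0 C.r0=0

outcome vector order: (B.r0,B.r1,C.r0)
under SC → <1 2 0>, <1 2 2>, <2 0 0>, <2 0 2>, <2 2 0>, <2 2 2>
claimed∖SC = {<1 0 0>}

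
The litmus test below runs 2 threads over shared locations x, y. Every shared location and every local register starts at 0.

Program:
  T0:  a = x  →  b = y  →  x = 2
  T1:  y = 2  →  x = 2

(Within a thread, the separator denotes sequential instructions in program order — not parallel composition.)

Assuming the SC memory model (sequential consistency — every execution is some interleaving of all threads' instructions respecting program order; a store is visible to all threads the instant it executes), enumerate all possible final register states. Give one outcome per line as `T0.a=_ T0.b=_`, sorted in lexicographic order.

outcome vector order: (T0.a,T0.b)
|SC outcomes| = 3

T0.a=0 T0.b=0
T0.a=0 T0.b=2
T0.a=2 T0.b=2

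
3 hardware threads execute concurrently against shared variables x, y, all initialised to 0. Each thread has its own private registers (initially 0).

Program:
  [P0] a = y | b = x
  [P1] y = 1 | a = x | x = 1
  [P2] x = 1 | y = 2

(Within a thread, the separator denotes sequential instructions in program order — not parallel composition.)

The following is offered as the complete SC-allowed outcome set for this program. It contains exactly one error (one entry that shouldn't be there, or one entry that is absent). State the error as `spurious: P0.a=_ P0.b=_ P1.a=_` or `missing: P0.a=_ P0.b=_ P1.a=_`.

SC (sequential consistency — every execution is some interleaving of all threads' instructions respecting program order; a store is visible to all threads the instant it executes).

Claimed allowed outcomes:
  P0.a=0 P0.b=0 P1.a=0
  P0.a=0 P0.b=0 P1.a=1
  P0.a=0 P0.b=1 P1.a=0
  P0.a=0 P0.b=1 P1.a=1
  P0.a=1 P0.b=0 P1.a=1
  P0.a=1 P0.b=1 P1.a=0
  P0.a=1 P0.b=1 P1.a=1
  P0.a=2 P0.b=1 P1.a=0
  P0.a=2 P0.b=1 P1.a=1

missing: P0.a=1 P0.b=0 P1.a=0

outcome vector order: (P0.a,P0.b,P1.a)
SC (10): <0 0 0>; <0 0 1>; <0 1 0>; <0 1 1>; <1 0 0>; <1 0 1>; <1 1 0>; <1 1 1>; <2 1 0>; <2 1 1>
SC∖claimed = {<1 0 0>}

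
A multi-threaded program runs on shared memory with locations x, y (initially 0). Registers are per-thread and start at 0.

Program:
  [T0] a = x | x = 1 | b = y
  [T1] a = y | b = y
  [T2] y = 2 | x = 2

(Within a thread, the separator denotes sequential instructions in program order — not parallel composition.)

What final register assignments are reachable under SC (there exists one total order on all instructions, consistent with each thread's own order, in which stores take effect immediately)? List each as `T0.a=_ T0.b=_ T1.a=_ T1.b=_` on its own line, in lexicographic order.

outcome vector order: (T0.a,T0.b,T1.a,T1.b)
|SC outcomes| = 9

T0.a=0 T0.b=0 T1.a=0 T1.b=0
T0.a=0 T0.b=0 T1.a=0 T1.b=2
T0.a=0 T0.b=0 T1.a=2 T1.b=2
T0.a=0 T0.b=2 T1.a=0 T1.b=0
T0.a=0 T0.b=2 T1.a=0 T1.b=2
T0.a=0 T0.b=2 T1.a=2 T1.b=2
T0.a=2 T0.b=2 T1.a=0 T1.b=0
T0.a=2 T0.b=2 T1.a=0 T1.b=2
T0.a=2 T0.b=2 T1.a=2 T1.b=2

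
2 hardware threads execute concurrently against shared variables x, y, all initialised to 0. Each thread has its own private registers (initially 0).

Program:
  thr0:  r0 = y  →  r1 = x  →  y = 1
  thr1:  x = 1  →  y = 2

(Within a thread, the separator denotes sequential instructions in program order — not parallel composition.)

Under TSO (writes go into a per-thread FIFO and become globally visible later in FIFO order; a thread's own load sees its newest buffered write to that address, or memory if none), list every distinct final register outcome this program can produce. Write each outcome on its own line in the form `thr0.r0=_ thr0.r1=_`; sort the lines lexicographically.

thr0.r0=0 thr0.r1=0
thr0.r0=0 thr0.r1=1
thr0.r0=2 thr0.r1=1

outcome vector order: (thr0.r0,thr0.r1)
|TSO outcomes| = 3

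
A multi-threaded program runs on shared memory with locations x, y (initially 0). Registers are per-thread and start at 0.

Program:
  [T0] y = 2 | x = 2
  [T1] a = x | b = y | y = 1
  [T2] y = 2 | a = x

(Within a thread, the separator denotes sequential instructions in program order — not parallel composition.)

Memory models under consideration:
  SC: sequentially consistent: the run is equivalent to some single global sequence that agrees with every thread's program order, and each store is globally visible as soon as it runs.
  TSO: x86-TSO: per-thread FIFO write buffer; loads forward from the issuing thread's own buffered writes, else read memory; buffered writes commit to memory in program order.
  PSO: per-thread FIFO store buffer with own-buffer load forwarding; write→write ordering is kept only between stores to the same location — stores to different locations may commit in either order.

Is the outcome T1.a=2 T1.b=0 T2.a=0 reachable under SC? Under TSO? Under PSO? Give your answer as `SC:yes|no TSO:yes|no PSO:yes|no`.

SC:no TSO:no PSO:yes

outcome vector order: (T1.a,T1.b,T2.a)
under SC → 0/0/0 0/0/2 0/2/0 0/2/2 2/2/0 2/2/2
under TSO → 0/0/0 0/0/2 0/2/0 0/2/2 2/2/0 2/2/2
under PSO → 0/0/0 0/0/2 0/2/0 0/2/2 2/0/0 2/0/2 2/2/0 2/2/2
target 2/0/0 ∈ {PSO}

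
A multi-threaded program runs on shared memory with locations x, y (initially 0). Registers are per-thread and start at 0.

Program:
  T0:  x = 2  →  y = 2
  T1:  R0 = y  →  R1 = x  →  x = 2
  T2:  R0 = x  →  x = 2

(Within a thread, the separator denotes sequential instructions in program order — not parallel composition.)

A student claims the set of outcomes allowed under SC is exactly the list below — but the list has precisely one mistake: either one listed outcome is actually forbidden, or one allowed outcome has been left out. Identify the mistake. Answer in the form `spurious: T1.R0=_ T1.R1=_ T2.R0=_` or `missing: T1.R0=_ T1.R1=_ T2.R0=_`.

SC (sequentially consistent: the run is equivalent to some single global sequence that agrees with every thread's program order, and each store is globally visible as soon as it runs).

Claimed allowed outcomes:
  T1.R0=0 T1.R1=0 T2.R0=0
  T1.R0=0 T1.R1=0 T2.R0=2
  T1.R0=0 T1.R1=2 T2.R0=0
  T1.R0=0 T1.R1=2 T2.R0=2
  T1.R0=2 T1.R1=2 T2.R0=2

missing: T1.R0=2 T1.R1=2 T2.R0=0

outcome vector order: (T1.R0,T1.R1,T2.R0)
under SC → <0 0 0>; <0 0 2>; <0 2 0>; <0 2 2>; <2 2 0>; <2 2 2>
SC∖claimed = {<2 2 0>}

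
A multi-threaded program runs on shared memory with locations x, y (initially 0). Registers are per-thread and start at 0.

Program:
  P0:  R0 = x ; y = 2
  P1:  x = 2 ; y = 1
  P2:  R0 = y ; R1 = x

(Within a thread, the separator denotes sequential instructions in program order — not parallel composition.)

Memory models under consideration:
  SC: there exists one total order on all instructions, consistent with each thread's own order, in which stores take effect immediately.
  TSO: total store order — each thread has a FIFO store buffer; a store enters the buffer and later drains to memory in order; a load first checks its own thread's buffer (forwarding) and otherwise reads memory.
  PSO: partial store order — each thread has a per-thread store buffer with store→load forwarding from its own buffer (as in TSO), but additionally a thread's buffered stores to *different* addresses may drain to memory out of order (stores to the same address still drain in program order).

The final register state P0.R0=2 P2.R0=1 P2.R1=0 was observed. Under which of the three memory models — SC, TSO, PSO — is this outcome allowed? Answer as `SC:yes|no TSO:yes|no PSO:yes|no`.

outcome vector order: (P0.R0,P2.R0,P2.R1)
[SC] allowed = {<0 0 0>; <0 0 2>; <0 1 2>; <0 2 0>; <0 2 2>; <2 0 0>; <2 0 2>; <2 1 2>; <2 2 2>}
[TSO] allowed = {<0 0 0>; <0 0 2>; <0 1 2>; <0 2 0>; <0 2 2>; <2 0 0>; <2 0 2>; <2 1 2>; <2 2 2>}
[PSO] allowed = {<0 0 0>; <0 0 2>; <0 1 0>; <0 1 2>; <0 2 0>; <0 2 2>; <2 0 0>; <2 0 2>; <2 1 0>; <2 1 2>; <2 2 2>}
target <2 1 0> ∈ {PSO}

SC:no TSO:no PSO:yes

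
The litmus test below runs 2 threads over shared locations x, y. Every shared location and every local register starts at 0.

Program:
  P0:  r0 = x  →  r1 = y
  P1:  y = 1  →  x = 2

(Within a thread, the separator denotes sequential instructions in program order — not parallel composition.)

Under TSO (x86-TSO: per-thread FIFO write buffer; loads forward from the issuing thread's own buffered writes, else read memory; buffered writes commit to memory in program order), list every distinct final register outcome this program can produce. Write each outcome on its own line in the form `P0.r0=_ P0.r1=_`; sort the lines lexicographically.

P0.r0=0 P0.r1=0
P0.r0=0 P0.r1=1
P0.r0=2 P0.r1=1

outcome vector order: (P0.r0,P0.r1)
|TSO outcomes| = 3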